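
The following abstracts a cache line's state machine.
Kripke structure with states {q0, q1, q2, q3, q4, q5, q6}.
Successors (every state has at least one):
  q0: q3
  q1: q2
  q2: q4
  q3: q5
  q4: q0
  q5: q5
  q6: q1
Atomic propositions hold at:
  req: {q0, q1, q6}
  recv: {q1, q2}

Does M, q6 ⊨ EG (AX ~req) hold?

Sat(~req) = {q2, q3, q4, q5}
Sat(AX ~req) = {s : every successor in {q2, q3, q4, q5}} = {q0, q1, q2, q3, q5}
EG (AX ~req): greatest fixpoint, start Z0 = {q0, q1, q2, q3, q5}, keep only states in Sat with some successor in Z. Z1 = {q0, q1, q3, q5}; Z2 = {q0, q3, q5}; fixed.
Sat(EG (AX ~req)) = {q0, q3, q5}
q6 ∉ Sat(EG (AX ~req)) = {q0, q3, q5}, so the formula does not hold at q6.

No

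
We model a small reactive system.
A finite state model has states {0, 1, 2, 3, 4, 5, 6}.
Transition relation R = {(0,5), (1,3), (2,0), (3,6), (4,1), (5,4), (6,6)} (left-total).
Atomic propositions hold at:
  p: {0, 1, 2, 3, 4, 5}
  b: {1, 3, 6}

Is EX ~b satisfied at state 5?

Yes

Sat(~b) = {0, 2, 4, 5}
Sat(EX ~b) = {s : some successor in {0, 2, 4, 5}} = {0, 2, 5}
5 ∈ Sat(EX ~b) = {0, 2, 5}, so the formula holds at 5.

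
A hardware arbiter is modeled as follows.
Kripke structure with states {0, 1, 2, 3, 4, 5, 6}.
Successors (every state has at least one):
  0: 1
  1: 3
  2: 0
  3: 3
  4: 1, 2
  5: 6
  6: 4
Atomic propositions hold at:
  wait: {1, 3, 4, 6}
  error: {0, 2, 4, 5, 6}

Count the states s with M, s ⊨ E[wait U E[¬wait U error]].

Sat(¬wait) = {0, 2, 5}
E[¬wait U error]: least fixpoint, start Z0 = Sat(error) = {0, 2, 4, 5, 6}, add states in Sat(¬wait) with some successor in Z. Already a fixed point.
Sat(E[¬wait U error]) = {0, 2, 4, 5, 6}
E[wait U E[¬wait U error]]: least fixpoint, start Z0 = Sat(E[¬wait U error]) = {0, 2, 4, 5, 6}, add states in Sat(wait) with some successor in Z. Already a fixed point.
Sat(E[wait U E[¬wait U error]]) = {0, 2, 4, 5, 6}
|Sat(E[wait U E[¬wait U error]])| = |{0, 2, 4, 5, 6}| = 5.

5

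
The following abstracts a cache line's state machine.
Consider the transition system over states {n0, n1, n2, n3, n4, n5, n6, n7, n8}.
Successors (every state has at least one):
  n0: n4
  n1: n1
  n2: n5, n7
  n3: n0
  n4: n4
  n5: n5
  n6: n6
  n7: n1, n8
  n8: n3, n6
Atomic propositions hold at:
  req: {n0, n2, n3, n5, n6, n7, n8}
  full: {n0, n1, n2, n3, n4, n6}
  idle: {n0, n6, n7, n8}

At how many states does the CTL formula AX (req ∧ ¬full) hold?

Sat(¬full) = {n5, n7, n8}
Sat(req ∧ ¬full) = {n5, n7, n8}
Sat(AX (req ∧ ¬full)) = {s : every successor in {n5, n7, n8}} = {n2, n5}
|Sat(AX (req ∧ ¬full))| = |{n2, n5}| = 2.

2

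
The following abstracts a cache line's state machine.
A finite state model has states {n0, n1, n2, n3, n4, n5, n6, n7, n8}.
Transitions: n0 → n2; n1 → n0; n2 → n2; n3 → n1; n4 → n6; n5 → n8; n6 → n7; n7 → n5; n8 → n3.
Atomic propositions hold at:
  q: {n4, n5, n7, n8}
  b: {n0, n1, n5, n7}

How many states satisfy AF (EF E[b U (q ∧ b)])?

4

Sat(q ∧ b) = {n5, n7}
E[b U (q ∧ b)]: least fixpoint, start Z0 = Sat((q ∧ b)) = {n5, n7}, add states in Sat(b) with some successor in Z. Already a fixed point.
Sat(E[b U (q ∧ b)]) = {n5, n7}
EF E[b U (q ∧ b)]: least fixpoint, start Z0 = {n5, n7}, add states with some successor in Z. Z1 = {n5, n6, n7}; Z2 = {n4, n5, n6, n7}; fixed.
Sat(EF E[b U (q ∧ b)]) = {n4, n5, n6, n7}
AF (EF E[b U (q ∧ b)]): least fixpoint, start Z0 = {n4, n5, n6, n7}, add states with every successor in Z. Already a fixed point.
Sat(AF (EF E[b U (q ∧ b)])) = {n4, n5, n6, n7}
|Sat(AF (EF E[b U (q ∧ b)]))| = |{n4, n5, n6, n7}| = 4.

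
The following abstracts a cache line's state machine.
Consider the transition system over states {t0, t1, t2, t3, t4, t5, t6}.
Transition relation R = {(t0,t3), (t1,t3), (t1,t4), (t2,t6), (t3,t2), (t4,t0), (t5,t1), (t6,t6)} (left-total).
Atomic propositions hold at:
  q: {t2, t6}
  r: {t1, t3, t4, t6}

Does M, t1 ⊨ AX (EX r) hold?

No

Sat(EX r) = {s : some successor in {t1, t3, t4, t6}} = {t0, t1, t2, t5, t6}
Sat(AX (EX r)) = {s : every successor in {t0, t1, t2, t5, t6}} = {t2, t3, t4, t5, t6}
t1 ∉ Sat(AX (EX r)) = {t2, t3, t4, t5, t6}, so the formula does not hold at t1.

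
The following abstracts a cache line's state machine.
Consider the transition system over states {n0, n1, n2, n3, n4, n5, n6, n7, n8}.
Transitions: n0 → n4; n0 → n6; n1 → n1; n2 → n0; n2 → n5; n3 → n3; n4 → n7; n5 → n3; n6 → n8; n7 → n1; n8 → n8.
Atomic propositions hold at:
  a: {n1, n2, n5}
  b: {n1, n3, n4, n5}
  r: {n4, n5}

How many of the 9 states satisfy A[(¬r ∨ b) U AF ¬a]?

8

Sat(¬r) = {n0, n1, n2, n3, n6, n7, n8}
Sat(¬r ∨ b) = {n0, n1, n2, n3, n4, n5, n6, n7, n8}
Sat(¬a) = {n0, n3, n4, n6, n7, n8}
AF ¬a: least fixpoint, start Z0 = {n0, n3, n4, n6, n7, n8}, add states with every successor in Z. Z1 = {n0, n3, n4, n5, n6, n7, n8}; Z2 = {n0, n2, n3, n4, n5, n6, n7, n8}; fixed.
Sat(AF ¬a) = {n0, n2, n3, n4, n5, n6, n7, n8}
A[(¬r ∨ b) U AF ¬a]: least fixpoint, start Z0 = Sat(AF ¬a) = {n0, n2, n3, n4, n5, n6, n7, n8}, add states in Sat(¬r ∨ b) with every successor in Z. Already a fixed point.
Sat(A[(¬r ∨ b) U AF ¬a]) = {n0, n2, n3, n4, n5, n6, n7, n8}
|Sat(A[(¬r ∨ b) U AF ¬a])| = |{n0, n2, n3, n4, n5, n6, n7, n8}| = 8.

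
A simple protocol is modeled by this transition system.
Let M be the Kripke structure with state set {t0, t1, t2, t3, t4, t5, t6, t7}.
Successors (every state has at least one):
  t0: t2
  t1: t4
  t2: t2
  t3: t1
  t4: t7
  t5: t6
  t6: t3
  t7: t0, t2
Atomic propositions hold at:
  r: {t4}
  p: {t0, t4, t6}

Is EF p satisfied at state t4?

Yes

EF p: least fixpoint, start Z0 = {t0, t4, t6}, add states with some successor in Z. Z1 = {t0, t1, t4, t5, t6, t7}; Z2 = {t0, t1, t3, t4, t5, t6, t7}; fixed.
Sat(EF p) = {t0, t1, t3, t4, t5, t6, t7}
t4 ∈ Sat(EF p) = {t0, t1, t3, t4, t5, t6, t7}, so the formula holds at t4.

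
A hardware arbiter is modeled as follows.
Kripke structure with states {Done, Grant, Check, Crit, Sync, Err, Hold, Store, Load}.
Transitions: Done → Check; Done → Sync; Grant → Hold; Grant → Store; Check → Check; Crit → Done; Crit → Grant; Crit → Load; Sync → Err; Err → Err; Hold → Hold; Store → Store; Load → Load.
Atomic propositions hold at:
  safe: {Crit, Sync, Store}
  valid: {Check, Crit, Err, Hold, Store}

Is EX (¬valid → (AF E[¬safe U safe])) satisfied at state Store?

Sat(¬valid) = {Done, Grant, Sync, Load}
Sat(¬safe) = {Done, Grant, Check, Err, Hold, Load}
E[¬safe U safe]: least fixpoint, start Z0 = Sat(safe) = {Crit, Sync, Store}, add states in Sat(¬safe) with some successor in Z. Z1 = {Done, Grant, Crit, Sync, Store}; fixed.
Sat(E[¬safe U safe]) = {Done, Grant, Crit, Sync, Store}
AF E[¬safe U safe]: least fixpoint, start Z0 = {Done, Grant, Crit, Sync, Store}, add states with every successor in Z. Already a fixed point.
Sat(AF E[¬safe U safe]) = {Done, Grant, Crit, Sync, Store}
Sat(¬valid → (AF E[¬safe U safe])) = {Done, Grant, Check, Crit, Sync, Err, Hold, Store}
Sat(EX (¬valid → (AF E[¬safe U safe]))) = {s : some successor in {Done, Grant, Check, Crit, Sync, Err, Hold, Store}} = {Done, Grant, Check, Crit, Sync, Err, Hold, Store}
Store ∈ Sat(EX (¬valid → (AF E[¬safe U safe]))) = {Done, Grant, Check, Crit, Sync, Err, Hold, Store}, so the formula holds at Store.

Yes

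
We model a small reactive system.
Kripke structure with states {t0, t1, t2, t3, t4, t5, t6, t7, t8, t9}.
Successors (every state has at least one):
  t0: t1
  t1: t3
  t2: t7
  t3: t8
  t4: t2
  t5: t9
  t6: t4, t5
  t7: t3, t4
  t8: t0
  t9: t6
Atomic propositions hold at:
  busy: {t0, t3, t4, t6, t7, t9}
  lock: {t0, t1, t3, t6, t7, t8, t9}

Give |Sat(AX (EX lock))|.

7

Sat(EX lock) = {s : some successor in {t0, t1, t3, t6, t7, t8, t9}} = {t0, t1, t2, t3, t5, t7, t8, t9}
Sat(AX (EX lock)) = {s : every successor in {t0, t1, t2, t3, t5, t7, t8, t9}} = {t0, t1, t2, t3, t4, t5, t8}
|Sat(AX (EX lock))| = |{t0, t1, t2, t3, t4, t5, t8}| = 7.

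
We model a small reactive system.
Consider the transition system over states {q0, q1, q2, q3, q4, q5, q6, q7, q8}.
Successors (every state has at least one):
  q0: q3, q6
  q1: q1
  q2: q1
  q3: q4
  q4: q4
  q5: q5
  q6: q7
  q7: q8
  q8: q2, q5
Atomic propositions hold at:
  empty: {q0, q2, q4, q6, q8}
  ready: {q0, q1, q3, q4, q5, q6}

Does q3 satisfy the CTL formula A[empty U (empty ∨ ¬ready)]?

Sat(¬ready) = {q2, q7, q8}
Sat(empty ∨ ¬ready) = {q0, q2, q4, q6, q7, q8}
A[empty U (empty ∨ ¬ready)]: least fixpoint, start Z0 = Sat((empty ∨ ¬ready)) = {q0, q2, q4, q6, q7, q8}, add states in Sat(empty) with every successor in Z. Already a fixed point.
Sat(A[empty U (empty ∨ ¬ready)]) = {q0, q2, q4, q6, q7, q8}
q3 ∉ Sat(A[empty U (empty ∨ ¬ready)]) = {q0, q2, q4, q6, q7, q8}, so the formula does not hold at q3.

No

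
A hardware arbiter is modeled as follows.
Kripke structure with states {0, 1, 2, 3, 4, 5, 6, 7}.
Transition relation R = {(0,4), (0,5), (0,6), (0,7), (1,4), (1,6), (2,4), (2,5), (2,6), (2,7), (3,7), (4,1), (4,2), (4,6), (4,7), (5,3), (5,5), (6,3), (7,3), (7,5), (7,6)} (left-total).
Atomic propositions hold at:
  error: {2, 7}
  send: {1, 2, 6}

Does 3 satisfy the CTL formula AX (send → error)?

Sat(send → error) = {0, 2, 3, 4, 5, 7}
Sat(AX (send → error)) = {s : every successor in {0, 2, 3, 4, 5, 7}} = {3, 5, 6}
3 ∈ Sat(AX (send → error)) = {3, 5, 6}, so the formula holds at 3.

Yes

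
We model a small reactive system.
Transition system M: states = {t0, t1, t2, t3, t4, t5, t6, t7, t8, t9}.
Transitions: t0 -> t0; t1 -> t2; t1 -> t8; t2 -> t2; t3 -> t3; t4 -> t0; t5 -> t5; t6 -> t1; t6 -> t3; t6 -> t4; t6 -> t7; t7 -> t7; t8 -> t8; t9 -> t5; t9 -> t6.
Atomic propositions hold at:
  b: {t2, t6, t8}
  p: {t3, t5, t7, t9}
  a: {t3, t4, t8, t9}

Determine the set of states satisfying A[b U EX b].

Sat(EX b) = {s : some successor in {t2, t6, t8}} = {t1, t2, t8, t9}
A[b U EX b]: least fixpoint, start Z0 = Sat(EX b) = {t1, t2, t8, t9}, add states in Sat(b) with every successor in Z. Already a fixed point.
Sat(A[b U EX b]) = {t1, t2, t8, t9}

{t1, t2, t8, t9}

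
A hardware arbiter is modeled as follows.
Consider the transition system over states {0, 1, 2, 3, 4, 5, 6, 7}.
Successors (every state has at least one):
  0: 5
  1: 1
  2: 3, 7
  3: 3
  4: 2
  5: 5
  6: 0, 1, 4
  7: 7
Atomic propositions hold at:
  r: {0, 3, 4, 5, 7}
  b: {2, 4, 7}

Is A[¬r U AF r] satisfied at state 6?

Sat(¬r) = {1, 2, 6}
AF r: least fixpoint, start Z0 = {0, 3, 4, 5, 7}, add states with every successor in Z. Z1 = {0, 2, 3, 4, 5, 7}; fixed.
Sat(AF r) = {0, 2, 3, 4, 5, 7}
A[¬r U AF r]: least fixpoint, start Z0 = Sat(AF r) = {0, 2, 3, 4, 5, 7}, add states in Sat(¬r) with every successor in Z. Already a fixed point.
Sat(A[¬r U AF r]) = {0, 2, 3, 4, 5, 7}
6 ∉ Sat(A[¬r U AF r]) = {0, 2, 3, 4, 5, 7}, so the formula does not hold at 6.

No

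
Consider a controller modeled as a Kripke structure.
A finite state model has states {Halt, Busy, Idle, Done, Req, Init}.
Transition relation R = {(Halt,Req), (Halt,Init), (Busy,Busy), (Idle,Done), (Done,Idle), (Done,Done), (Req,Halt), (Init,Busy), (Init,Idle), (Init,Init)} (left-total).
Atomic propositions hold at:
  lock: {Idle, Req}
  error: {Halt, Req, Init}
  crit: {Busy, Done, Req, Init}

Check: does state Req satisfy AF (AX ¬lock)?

Yes

Sat(¬lock) = {Halt, Busy, Done, Init}
Sat(AX ¬lock) = {s : every successor in {Halt, Busy, Done, Init}} = {Busy, Idle, Req}
AF (AX ¬lock): least fixpoint, start Z0 = {Busy, Idle, Req}, add states with every successor in Z. Already a fixed point.
Sat(AF (AX ¬lock)) = {Busy, Idle, Req}
Req ∈ Sat(AF (AX ¬lock)) = {Busy, Idle, Req}, so the formula holds at Req.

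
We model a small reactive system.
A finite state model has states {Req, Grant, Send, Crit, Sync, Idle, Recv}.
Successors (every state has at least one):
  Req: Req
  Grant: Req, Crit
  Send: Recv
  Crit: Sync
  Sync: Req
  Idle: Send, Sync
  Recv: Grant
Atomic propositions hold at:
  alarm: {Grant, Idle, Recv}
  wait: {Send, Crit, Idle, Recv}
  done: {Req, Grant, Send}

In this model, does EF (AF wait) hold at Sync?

No

AF wait: least fixpoint, start Z0 = {Send, Crit, Idle, Recv}, add states with every successor in Z. Already a fixed point.
Sat(AF wait) = {Send, Crit, Idle, Recv}
EF (AF wait): least fixpoint, start Z0 = {Send, Crit, Idle, Recv}, add states with some successor in Z. Z1 = {Grant, Send, Crit, Idle, Recv}; fixed.
Sat(EF (AF wait)) = {Grant, Send, Crit, Idle, Recv}
Sync ∉ Sat(EF (AF wait)) = {Grant, Send, Crit, Idle, Recv}, so the formula does not hold at Sync.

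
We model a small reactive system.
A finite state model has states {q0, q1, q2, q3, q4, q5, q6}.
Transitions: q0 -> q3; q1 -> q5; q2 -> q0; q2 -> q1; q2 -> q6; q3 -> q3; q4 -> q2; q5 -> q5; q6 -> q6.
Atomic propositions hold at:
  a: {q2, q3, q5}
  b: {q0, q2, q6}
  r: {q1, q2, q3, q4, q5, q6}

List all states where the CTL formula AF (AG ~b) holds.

Sat(~b) = {q1, q3, q4, q5}
AG ~b: greatest fixpoint, start Z0 = {q1, q3, q4, q5}, keep only states in Sat with every successor in Z. Z1 = {q1, q3, q5}; fixed.
Sat(AG ~b) = {q1, q3, q5}
AF (AG ~b): least fixpoint, start Z0 = {q1, q3, q5}, add states with every successor in Z. Z1 = {q0, q1, q3, q5}; fixed.
Sat(AF (AG ~b)) = {q0, q1, q3, q5}

{q0, q1, q3, q5}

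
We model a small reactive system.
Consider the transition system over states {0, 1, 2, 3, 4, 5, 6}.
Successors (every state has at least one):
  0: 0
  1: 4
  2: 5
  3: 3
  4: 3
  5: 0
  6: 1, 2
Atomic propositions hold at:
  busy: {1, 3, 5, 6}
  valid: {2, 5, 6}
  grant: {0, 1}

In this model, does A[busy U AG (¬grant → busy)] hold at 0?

Yes

Sat(¬grant) = {2, 3, 4, 5, 6}
Sat(¬grant → busy) = {0, 1, 3, 5, 6}
AG (¬grant → busy): greatest fixpoint, start Z0 = {0, 1, 3, 5, 6}, keep only states in Sat with every successor in Z. Z1 = {0, 3, 5}; fixed.
Sat(AG (¬grant → busy)) = {0, 3, 5}
A[busy U AG (¬grant → busy)]: least fixpoint, start Z0 = Sat(AG (¬grant → busy)) = {0, 3, 5}, add states in Sat(busy) with every successor in Z. Already a fixed point.
Sat(A[busy U AG (¬grant → busy)]) = {0, 3, 5}
0 ∈ Sat(A[busy U AG (¬grant → busy)]) = {0, 3, 5}, so the formula holds at 0.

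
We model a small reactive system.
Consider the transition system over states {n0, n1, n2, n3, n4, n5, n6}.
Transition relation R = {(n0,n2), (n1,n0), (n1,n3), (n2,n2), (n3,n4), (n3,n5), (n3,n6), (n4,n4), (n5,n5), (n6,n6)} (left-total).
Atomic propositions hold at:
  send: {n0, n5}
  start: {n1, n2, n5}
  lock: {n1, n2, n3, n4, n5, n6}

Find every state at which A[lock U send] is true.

{n0, n5}

A[lock U send]: least fixpoint, start Z0 = Sat(send) = {n0, n5}, add states in Sat(lock) with every successor in Z. Already a fixed point.
Sat(A[lock U send]) = {n0, n5}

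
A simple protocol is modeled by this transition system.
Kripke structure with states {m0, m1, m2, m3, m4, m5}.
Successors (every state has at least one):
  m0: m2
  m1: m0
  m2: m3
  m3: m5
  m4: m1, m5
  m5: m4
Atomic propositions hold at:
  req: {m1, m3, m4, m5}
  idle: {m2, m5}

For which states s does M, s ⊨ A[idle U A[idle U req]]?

{m1, m2, m3, m4, m5}

A[idle U req]: least fixpoint, start Z0 = Sat(req) = {m1, m3, m4, m5}, add states in Sat(idle) with every successor in Z. Z1 = {m1, m2, m3, m4, m5}; fixed.
Sat(A[idle U req]) = {m1, m2, m3, m4, m5}
A[idle U A[idle U req]]: least fixpoint, start Z0 = Sat(A[idle U req]) = {m1, m2, m3, m4, m5}, add states in Sat(idle) with every successor in Z. Already a fixed point.
Sat(A[idle U A[idle U req]]) = {m1, m2, m3, m4, m5}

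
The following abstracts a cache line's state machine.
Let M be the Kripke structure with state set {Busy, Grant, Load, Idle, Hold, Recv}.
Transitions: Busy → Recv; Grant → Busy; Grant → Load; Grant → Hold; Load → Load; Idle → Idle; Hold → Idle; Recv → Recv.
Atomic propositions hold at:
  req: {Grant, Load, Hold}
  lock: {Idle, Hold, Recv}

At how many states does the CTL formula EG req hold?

2

EG req: greatest fixpoint, start Z0 = {Grant, Load, Hold}, keep only states in Sat with some successor in Z. Z1 = {Grant, Load}; fixed.
Sat(EG req) = {Grant, Load}
|Sat(EG req)| = |{Grant, Load}| = 2.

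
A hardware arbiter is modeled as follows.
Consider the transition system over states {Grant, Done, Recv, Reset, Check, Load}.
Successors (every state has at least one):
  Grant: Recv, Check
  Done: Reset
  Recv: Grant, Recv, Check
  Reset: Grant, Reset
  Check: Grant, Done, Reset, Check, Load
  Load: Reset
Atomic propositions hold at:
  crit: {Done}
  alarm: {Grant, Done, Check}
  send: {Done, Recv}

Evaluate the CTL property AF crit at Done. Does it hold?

Yes

AF crit: least fixpoint, start Z0 = {Done}, add states with every successor in Z. Already a fixed point.
Sat(AF crit) = {Done}
Done ∈ Sat(AF crit) = {Done}, so the formula holds at Done.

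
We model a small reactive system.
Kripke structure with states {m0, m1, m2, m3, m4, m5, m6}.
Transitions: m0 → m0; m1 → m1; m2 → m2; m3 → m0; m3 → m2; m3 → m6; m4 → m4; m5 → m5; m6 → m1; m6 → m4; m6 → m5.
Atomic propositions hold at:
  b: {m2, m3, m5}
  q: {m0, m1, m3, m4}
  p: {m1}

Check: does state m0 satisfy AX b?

No

Sat(AX b) = {s : every successor in {m2, m3, m5}} = {m2, m5}
m0 ∉ Sat(AX b) = {m2, m5}, so the formula does not hold at m0.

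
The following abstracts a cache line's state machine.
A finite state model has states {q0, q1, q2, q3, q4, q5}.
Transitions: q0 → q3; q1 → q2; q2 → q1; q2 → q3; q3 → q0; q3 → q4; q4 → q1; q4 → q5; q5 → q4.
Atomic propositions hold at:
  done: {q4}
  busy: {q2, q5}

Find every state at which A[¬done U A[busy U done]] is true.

Sat(¬done) = {q0, q1, q2, q3, q5}
A[busy U done]: least fixpoint, start Z0 = Sat(done) = {q4}, add states in Sat(busy) with every successor in Z. Z1 = {q4, q5}; fixed.
Sat(A[busy U done]) = {q4, q5}
A[¬done U A[busy U done]]: least fixpoint, start Z0 = Sat(A[busy U done]) = {q4, q5}, add states in Sat(¬done) with every successor in Z. Already a fixed point.
Sat(A[¬done U A[busy U done]]) = {q4, q5}

{q4, q5}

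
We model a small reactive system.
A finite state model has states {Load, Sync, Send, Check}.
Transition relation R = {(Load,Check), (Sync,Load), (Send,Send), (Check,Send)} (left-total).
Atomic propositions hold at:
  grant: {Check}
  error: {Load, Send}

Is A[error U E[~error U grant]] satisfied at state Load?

Yes

Sat(~error) = {Sync, Check}
E[~error U grant]: least fixpoint, start Z0 = Sat(grant) = {Check}, add states in Sat(~error) with some successor in Z. Already a fixed point.
Sat(E[~error U grant]) = {Check}
A[error U E[~error U grant]]: least fixpoint, start Z0 = Sat(E[~error U grant]) = {Check}, add states in Sat(error) with every successor in Z. Z1 = {Load, Check}; fixed.
Sat(A[error U E[~error U grant]]) = {Load, Check}
Load ∈ Sat(A[error U E[~error U grant]]) = {Load, Check}, so the formula holds at Load.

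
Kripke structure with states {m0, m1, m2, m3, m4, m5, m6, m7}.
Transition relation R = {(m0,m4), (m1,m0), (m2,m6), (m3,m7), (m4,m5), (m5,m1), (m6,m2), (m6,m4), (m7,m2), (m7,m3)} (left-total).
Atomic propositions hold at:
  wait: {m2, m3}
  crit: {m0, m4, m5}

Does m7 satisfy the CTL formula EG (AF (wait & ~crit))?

Yes

Sat(~crit) = {m1, m2, m3, m6, m7}
Sat(wait & ~crit) = {m2, m3}
AF (wait & ~crit): least fixpoint, start Z0 = {m2, m3}, add states with every successor in Z. Z1 = {m2, m3, m7}; fixed.
Sat(AF (wait & ~crit)) = {m2, m3, m7}
EG (AF (wait & ~crit)): greatest fixpoint, start Z0 = {m2, m3, m7}, keep only states in Sat with some successor in Z. Z1 = {m3, m7}; fixed.
Sat(EG (AF (wait & ~crit))) = {m3, m7}
m7 ∈ Sat(EG (AF (wait & ~crit))) = {m3, m7}, so the formula holds at m7.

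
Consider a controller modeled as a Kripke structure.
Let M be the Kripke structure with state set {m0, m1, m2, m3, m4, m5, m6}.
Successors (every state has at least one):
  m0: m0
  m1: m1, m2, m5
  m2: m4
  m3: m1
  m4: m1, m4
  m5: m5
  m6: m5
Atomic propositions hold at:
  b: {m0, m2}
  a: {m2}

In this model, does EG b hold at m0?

Yes

EG b: greatest fixpoint, start Z0 = {m0, m2}, keep only states in Sat with some successor in Z. Z1 = {m0}; fixed.
Sat(EG b) = {m0}
m0 ∈ Sat(EG b) = {m0}, so the formula holds at m0.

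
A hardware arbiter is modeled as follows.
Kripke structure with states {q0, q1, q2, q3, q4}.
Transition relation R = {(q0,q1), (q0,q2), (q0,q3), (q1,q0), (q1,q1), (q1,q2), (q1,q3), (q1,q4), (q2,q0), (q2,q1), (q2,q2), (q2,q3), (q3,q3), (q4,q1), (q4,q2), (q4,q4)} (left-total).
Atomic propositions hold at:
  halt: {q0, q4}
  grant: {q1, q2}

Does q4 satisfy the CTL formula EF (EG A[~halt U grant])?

Sat(~halt) = {q1, q2, q3}
A[~halt U grant]: least fixpoint, start Z0 = Sat(grant) = {q1, q2}, add states in Sat(~halt) with every successor in Z. Already a fixed point.
Sat(A[~halt U grant]) = {q1, q2}
EG A[~halt U grant]: greatest fixpoint, start Z0 = {q1, q2}, keep only states in Sat with some successor in Z. Already a fixed point.
Sat(EG A[~halt U grant]) = {q1, q2}
EF (EG A[~halt U grant]): least fixpoint, start Z0 = {q1, q2}, add states with some successor in Z. Z1 = {q0, q1, q2, q4}; fixed.
Sat(EF (EG A[~halt U grant])) = {q0, q1, q2, q4}
q4 ∈ Sat(EF (EG A[~halt U grant])) = {q0, q1, q2, q4}, so the formula holds at q4.

Yes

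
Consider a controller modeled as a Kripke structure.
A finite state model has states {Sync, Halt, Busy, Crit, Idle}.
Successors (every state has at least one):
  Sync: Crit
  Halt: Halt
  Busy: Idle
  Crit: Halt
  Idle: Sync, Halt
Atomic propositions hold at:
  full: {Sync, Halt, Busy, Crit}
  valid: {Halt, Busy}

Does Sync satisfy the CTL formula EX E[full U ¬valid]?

Yes

Sat(¬valid) = {Sync, Crit, Idle}
E[full U ¬valid]: least fixpoint, start Z0 = Sat(¬valid) = {Sync, Crit, Idle}, add states in Sat(full) with some successor in Z. Z1 = {Sync, Busy, Crit, Idle}; fixed.
Sat(E[full U ¬valid]) = {Sync, Busy, Crit, Idle}
Sat(EX E[full U ¬valid]) = {s : some successor in {Sync, Busy, Crit, Idle}} = {Sync, Busy, Idle}
Sync ∈ Sat(EX E[full U ¬valid]) = {Sync, Busy, Idle}, so the formula holds at Sync.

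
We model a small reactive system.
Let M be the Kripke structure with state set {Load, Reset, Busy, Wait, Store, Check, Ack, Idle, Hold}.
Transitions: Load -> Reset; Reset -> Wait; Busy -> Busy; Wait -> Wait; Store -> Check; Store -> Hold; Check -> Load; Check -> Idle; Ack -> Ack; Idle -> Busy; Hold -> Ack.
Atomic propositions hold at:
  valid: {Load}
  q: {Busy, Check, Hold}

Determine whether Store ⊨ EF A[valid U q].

Yes

A[valid U q]: least fixpoint, start Z0 = Sat(q) = {Busy, Check, Hold}, add states in Sat(valid) with every successor in Z. Already a fixed point.
Sat(A[valid U q]) = {Busy, Check, Hold}
EF A[valid U q]: least fixpoint, start Z0 = {Busy, Check, Hold}, add states with some successor in Z. Z1 = {Busy, Store, Check, Idle, Hold}; fixed.
Sat(EF A[valid U q]) = {Busy, Store, Check, Idle, Hold}
Store ∈ Sat(EF A[valid U q]) = {Busy, Store, Check, Idle, Hold}, so the formula holds at Store.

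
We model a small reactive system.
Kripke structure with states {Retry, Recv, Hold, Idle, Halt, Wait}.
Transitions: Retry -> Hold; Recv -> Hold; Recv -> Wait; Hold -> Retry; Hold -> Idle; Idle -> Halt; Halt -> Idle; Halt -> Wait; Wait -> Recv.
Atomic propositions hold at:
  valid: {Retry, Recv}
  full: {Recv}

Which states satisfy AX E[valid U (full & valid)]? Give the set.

{Wait}

Sat(full & valid) = {Recv}
E[valid U (full & valid)]: least fixpoint, start Z0 = Sat((full & valid)) = {Recv}, add states in Sat(valid) with some successor in Z. Already a fixed point.
Sat(E[valid U (full & valid)]) = {Recv}
Sat(AX E[valid U (full & valid)]) = {s : every successor in {Recv}} = {Wait}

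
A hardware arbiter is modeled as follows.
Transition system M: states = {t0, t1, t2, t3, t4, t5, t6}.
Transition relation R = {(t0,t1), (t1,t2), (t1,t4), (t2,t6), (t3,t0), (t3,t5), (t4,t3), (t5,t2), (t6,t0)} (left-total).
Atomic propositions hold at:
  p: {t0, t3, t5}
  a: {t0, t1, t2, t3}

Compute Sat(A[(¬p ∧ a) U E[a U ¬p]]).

Sat(¬p) = {t1, t2, t4, t6}
Sat(¬p ∧ a) = {t1, t2}
E[a U ¬p]: least fixpoint, start Z0 = Sat(¬p) = {t1, t2, t4, t6}, add states in Sat(a) with some successor in Z. Z1 = {t0, t1, t2, t4, t6}; Z2 = {t0, t1, t2, t3, t4, t6}; fixed.
Sat(E[a U ¬p]) = {t0, t1, t2, t3, t4, t6}
A[(¬p ∧ a) U E[a U ¬p]]: least fixpoint, start Z0 = Sat(E[a U ¬p]) = {t0, t1, t2, t3, t4, t6}, add states in Sat(¬p ∧ a) with every successor in Z. Already a fixed point.
Sat(A[(¬p ∧ a) U E[a U ¬p]]) = {t0, t1, t2, t3, t4, t6}

{t0, t1, t2, t3, t4, t6}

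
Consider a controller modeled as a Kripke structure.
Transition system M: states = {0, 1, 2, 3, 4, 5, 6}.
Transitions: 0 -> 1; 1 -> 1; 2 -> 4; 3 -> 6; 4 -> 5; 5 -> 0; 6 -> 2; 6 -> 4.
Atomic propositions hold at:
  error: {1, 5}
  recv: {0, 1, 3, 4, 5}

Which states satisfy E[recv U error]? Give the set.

{0, 1, 4, 5}

E[recv U error]: least fixpoint, start Z0 = Sat(error) = {1, 5}, add states in Sat(recv) with some successor in Z. Z1 = {0, 1, 4, 5}; fixed.
Sat(E[recv U error]) = {0, 1, 4, 5}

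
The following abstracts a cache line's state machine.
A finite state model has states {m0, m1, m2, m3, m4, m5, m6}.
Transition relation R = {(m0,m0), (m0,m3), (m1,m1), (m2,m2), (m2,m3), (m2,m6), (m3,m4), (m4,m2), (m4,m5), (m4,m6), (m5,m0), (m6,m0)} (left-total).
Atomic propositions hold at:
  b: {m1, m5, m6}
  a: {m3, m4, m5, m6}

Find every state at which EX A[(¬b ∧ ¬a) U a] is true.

Sat(¬b) = {m0, m2, m3, m4}
Sat(¬a) = {m0, m1, m2}
Sat(¬b ∧ ¬a) = {m0, m2}
A[(¬b ∧ ¬a) U a]: least fixpoint, start Z0 = Sat(a) = {m3, m4, m5, m6}, add states in Sat(¬b ∧ ¬a) with every successor in Z. Already a fixed point.
Sat(A[(¬b ∧ ¬a) U a]) = {m3, m4, m5, m6}
Sat(EX A[(¬b ∧ ¬a) U a]) = {s : some successor in {m3, m4, m5, m6}} = {m0, m2, m3, m4}

{m0, m2, m3, m4}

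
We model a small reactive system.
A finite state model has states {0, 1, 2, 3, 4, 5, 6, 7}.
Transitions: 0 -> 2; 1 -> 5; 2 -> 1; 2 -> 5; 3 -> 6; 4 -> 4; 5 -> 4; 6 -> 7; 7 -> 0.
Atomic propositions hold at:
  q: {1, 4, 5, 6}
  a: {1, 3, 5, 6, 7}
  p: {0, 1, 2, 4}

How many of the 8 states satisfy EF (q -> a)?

7

Sat(q -> a) = {0, 1, 2, 3, 5, 6, 7}
EF (q -> a): least fixpoint, start Z0 = {0, 1, 2, 3, 5, 6, 7}, add states with some successor in Z. Already a fixed point.
Sat(EF (q -> a)) = {0, 1, 2, 3, 5, 6, 7}
|Sat(EF (q -> a))| = |{0, 1, 2, 3, 5, 6, 7}| = 7.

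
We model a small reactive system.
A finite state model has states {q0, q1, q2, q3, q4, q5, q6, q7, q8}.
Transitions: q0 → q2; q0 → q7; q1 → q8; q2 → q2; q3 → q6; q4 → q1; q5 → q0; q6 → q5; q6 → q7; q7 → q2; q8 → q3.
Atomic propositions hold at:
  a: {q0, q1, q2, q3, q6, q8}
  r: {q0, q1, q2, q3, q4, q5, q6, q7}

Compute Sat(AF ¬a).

{q1, q3, q4, q5, q6, q7, q8}

Sat(¬a) = {q4, q5, q7}
AF ¬a: least fixpoint, start Z0 = {q4, q5, q7}, add states with every successor in Z. Z1 = {q4, q5, q6, q7}; Z2 = {q3, q4, q5, q6, q7}; Z3 = {q3, q4, q5, q6, q7, q8}; Z4 = {q1, q3, q4, q5, q6, q7, q8}; fixed.
Sat(AF ¬a) = {q1, q3, q4, q5, q6, q7, q8}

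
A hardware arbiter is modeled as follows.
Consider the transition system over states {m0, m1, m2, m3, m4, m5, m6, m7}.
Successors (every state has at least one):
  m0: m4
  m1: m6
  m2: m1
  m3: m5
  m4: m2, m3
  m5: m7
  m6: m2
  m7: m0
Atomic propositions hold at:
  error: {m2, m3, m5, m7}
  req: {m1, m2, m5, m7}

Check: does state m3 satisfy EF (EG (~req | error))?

Yes

Sat(~req) = {m0, m3, m4, m6}
Sat(~req | error) = {m0, m2, m3, m4, m5, m6, m7}
EG (~req | error): greatest fixpoint, start Z0 = {m0, m2, m3, m4, m5, m6, m7}, keep only states in Sat with some successor in Z. Z1 = {m0, m3, m4, m5, m6, m7}; Z2 = {m0, m3, m4, m5, m7}; fixed.
Sat(EG (~req | error)) = {m0, m3, m4, m5, m7}
EF (EG (~req | error)): least fixpoint, start Z0 = {m0, m3, m4, m5, m7}, add states with some successor in Z. Already a fixed point.
Sat(EF (EG (~req | error))) = {m0, m3, m4, m5, m7}
m3 ∈ Sat(EF (EG (~req | error))) = {m0, m3, m4, m5, m7}, so the formula holds at m3.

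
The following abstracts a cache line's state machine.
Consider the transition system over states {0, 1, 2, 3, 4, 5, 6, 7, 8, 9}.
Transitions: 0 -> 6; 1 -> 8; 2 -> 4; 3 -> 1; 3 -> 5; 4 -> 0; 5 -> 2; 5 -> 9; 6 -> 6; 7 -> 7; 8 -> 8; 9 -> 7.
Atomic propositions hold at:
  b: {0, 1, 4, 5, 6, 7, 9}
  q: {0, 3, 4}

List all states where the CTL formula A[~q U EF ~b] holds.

{1, 2, 3, 5, 8}

Sat(~q) = {1, 2, 5, 6, 7, 8, 9}
Sat(~b) = {2, 3, 8}
EF ~b: least fixpoint, start Z0 = {2, 3, 8}, add states with some successor in Z. Z1 = {1, 2, 3, 5, 8}; fixed.
Sat(EF ~b) = {1, 2, 3, 5, 8}
A[~q U EF ~b]: least fixpoint, start Z0 = Sat(EF ~b) = {1, 2, 3, 5, 8}, add states in Sat(~q) with every successor in Z. Already a fixed point.
Sat(A[~q U EF ~b]) = {1, 2, 3, 5, 8}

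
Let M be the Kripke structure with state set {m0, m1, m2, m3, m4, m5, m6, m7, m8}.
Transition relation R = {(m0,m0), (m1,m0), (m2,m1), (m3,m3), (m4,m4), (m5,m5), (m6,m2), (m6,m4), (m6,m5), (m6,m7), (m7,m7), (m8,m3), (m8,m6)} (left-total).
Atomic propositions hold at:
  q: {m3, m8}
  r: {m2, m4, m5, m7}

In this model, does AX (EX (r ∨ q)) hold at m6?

Sat(r ∨ q) = {m2, m3, m4, m5, m7, m8}
Sat(EX (r ∨ q)) = {s : some successor in {m2, m3, m4, m5, m7, m8}} = {m3, m4, m5, m6, m7, m8}
Sat(AX (EX (r ∨ q))) = {s : every successor in {m3, m4, m5, m6, m7, m8}} = {m3, m4, m5, m7, m8}
m6 ∉ Sat(AX (EX (r ∨ q))) = {m3, m4, m5, m7, m8}, so the formula does not hold at m6.

No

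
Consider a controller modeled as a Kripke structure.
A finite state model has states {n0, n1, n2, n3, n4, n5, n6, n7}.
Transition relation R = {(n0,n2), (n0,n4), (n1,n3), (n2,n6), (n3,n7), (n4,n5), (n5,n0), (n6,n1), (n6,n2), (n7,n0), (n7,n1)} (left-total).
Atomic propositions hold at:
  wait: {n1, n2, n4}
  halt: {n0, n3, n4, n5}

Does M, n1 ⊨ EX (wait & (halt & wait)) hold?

No

Sat(halt & wait) = {n4}
Sat(wait & (halt & wait)) = {n4}
Sat(EX (wait & (halt & wait))) = {s : some successor in {n4}} = {n0}
n1 ∉ Sat(EX (wait & (halt & wait))) = {n0}, so the formula does not hold at n1.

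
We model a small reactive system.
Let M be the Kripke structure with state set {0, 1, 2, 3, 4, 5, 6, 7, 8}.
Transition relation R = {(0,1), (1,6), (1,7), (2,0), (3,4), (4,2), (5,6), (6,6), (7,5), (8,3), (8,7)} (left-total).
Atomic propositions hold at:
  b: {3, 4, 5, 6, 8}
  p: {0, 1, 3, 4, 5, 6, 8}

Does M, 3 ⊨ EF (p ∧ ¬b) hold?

Sat(¬b) = {0, 1, 2, 7}
Sat(p ∧ ¬b) = {0, 1}
EF (p ∧ ¬b): least fixpoint, start Z0 = {0, 1}, add states with some successor in Z. Z1 = {0, 1, 2}; Z2 = {0, 1, 2, 4}; Z3 = {0, 1, 2, 3, 4}; Z4 = {0, 1, 2, 3, 4, 8}; fixed.
Sat(EF (p ∧ ¬b)) = {0, 1, 2, 3, 4, 8}
3 ∈ Sat(EF (p ∧ ¬b)) = {0, 1, 2, 3, 4, 8}, so the formula holds at 3.

Yes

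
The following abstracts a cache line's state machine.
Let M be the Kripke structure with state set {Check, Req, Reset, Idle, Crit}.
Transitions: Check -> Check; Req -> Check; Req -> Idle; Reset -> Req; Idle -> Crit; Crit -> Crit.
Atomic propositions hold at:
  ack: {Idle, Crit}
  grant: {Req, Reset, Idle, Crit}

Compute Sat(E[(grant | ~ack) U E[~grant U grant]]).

{Req, Reset, Idle, Crit}

Sat(~ack) = {Check, Req, Reset}
Sat(grant | ~ack) = {Check, Req, Reset, Idle, Crit}
Sat(~grant) = {Check}
E[~grant U grant]: least fixpoint, start Z0 = Sat(grant) = {Req, Reset, Idle, Crit}, add states in Sat(~grant) with some successor in Z. Already a fixed point.
Sat(E[~grant U grant]) = {Req, Reset, Idle, Crit}
E[(grant | ~ack) U E[~grant U grant]]: least fixpoint, start Z0 = Sat(E[~grant U grant]) = {Req, Reset, Idle, Crit}, add states in Sat(grant | ~ack) with some successor in Z. Already a fixed point.
Sat(E[(grant | ~ack) U E[~grant U grant]]) = {Req, Reset, Idle, Crit}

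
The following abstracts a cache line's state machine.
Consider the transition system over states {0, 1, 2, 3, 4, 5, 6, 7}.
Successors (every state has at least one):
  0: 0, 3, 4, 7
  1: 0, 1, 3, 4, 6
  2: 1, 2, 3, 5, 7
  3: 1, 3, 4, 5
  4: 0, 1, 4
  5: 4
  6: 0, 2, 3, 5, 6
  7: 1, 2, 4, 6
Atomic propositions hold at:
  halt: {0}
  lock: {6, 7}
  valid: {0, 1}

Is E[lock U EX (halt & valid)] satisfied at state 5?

No

Sat(halt & valid) = {0}
Sat(EX (halt & valid)) = {s : some successor in {0}} = {0, 1, 4, 6}
E[lock U EX (halt & valid)]: least fixpoint, start Z0 = Sat(EX (halt & valid)) = {0, 1, 4, 6}, add states in Sat(lock) with some successor in Z. Z1 = {0, 1, 4, 6, 7}; fixed.
Sat(E[lock U EX (halt & valid)]) = {0, 1, 4, 6, 7}
5 ∉ Sat(E[lock U EX (halt & valid)]) = {0, 1, 4, 6, 7}, so the formula does not hold at 5.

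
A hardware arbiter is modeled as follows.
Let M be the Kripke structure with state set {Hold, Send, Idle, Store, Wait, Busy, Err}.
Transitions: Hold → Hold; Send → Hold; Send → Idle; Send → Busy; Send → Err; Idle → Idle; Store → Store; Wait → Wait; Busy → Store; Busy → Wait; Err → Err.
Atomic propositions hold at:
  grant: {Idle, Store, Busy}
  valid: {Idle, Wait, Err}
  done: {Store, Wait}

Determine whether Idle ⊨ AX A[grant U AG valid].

Yes

AG valid: greatest fixpoint, start Z0 = {Idle, Wait, Err}, keep only states in Sat with every successor in Z. Already a fixed point.
Sat(AG valid) = {Idle, Wait, Err}
A[grant U AG valid]: least fixpoint, start Z0 = Sat(AG valid) = {Idle, Wait, Err}, add states in Sat(grant) with every successor in Z. Already a fixed point.
Sat(A[grant U AG valid]) = {Idle, Wait, Err}
Sat(AX A[grant U AG valid]) = {s : every successor in {Idle, Wait, Err}} = {Idle, Wait, Err}
Idle ∈ Sat(AX A[grant U AG valid]) = {Idle, Wait, Err}, so the formula holds at Idle.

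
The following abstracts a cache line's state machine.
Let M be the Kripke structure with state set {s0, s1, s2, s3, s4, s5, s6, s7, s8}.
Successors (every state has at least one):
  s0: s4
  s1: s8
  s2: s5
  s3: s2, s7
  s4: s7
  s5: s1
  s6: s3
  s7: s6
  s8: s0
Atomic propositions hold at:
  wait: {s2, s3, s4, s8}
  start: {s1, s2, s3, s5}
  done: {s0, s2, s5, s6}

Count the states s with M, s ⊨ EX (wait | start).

Sat(wait | start) = {s1, s2, s3, s4, s5, s8}
Sat(EX (wait | start)) = {s : some successor in {s1, s2, s3, s4, s5, s8}} = {s0, s1, s2, s3, s5, s6}
|Sat(EX (wait | start))| = |{s0, s1, s2, s3, s5, s6}| = 6.

6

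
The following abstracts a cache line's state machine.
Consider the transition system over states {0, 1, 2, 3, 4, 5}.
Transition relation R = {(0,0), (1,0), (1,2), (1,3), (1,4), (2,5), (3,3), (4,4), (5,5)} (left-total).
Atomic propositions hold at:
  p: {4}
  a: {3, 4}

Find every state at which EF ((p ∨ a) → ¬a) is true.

{0, 1, 2, 5}

Sat(p ∨ a) = {3, 4}
Sat(¬a) = {0, 1, 2, 5}
Sat((p ∨ a) → ¬a) = {0, 1, 2, 5}
EF ((p ∨ a) → ¬a): least fixpoint, start Z0 = {0, 1, 2, 5}, add states with some successor in Z. Already a fixed point.
Sat(EF ((p ∨ a) → ¬a)) = {0, 1, 2, 5}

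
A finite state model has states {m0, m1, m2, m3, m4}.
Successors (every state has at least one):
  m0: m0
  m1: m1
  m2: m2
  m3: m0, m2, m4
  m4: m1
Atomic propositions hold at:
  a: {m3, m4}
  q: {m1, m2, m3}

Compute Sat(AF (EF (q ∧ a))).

{m3}

Sat(q ∧ a) = {m3}
EF (q ∧ a): least fixpoint, start Z0 = {m3}, add states with some successor in Z. Already a fixed point.
Sat(EF (q ∧ a)) = {m3}
AF (EF (q ∧ a)): least fixpoint, start Z0 = {m3}, add states with every successor in Z. Already a fixed point.
Sat(AF (EF (q ∧ a))) = {m3}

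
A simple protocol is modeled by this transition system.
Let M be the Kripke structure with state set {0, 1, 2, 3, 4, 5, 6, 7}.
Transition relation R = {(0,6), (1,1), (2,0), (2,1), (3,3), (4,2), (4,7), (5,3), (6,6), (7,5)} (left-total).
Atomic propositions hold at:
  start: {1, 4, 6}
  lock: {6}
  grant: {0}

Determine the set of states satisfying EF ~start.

{0, 2, 3, 4, 5, 7}

Sat(~start) = {0, 2, 3, 5, 7}
EF ~start: least fixpoint, start Z0 = {0, 2, 3, 5, 7}, add states with some successor in Z. Z1 = {0, 2, 3, 4, 5, 7}; fixed.
Sat(EF ~start) = {0, 2, 3, 4, 5, 7}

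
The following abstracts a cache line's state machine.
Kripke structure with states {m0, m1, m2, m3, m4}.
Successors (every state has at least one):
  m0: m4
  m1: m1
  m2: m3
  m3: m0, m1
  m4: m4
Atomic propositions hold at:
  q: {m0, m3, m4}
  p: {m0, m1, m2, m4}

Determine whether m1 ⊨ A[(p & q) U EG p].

Sat(p & q) = {m0, m4}
EG p: greatest fixpoint, start Z0 = {m0, m1, m2, m4}, keep only states in Sat with some successor in Z. Z1 = {m0, m1, m4}; fixed.
Sat(EG p) = {m0, m1, m4}
A[(p & q) U EG p]: least fixpoint, start Z0 = Sat(EG p) = {m0, m1, m4}, add states in Sat(p & q) with every successor in Z. Already a fixed point.
Sat(A[(p & q) U EG p]) = {m0, m1, m4}
m1 ∈ Sat(A[(p & q) U EG p]) = {m0, m1, m4}, so the formula holds at m1.

Yes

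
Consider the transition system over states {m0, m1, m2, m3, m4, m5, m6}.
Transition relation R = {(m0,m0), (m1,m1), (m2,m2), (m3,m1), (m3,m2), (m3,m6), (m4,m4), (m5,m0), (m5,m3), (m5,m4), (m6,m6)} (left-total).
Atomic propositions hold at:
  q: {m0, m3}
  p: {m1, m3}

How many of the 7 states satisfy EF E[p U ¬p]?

6

Sat(¬p) = {m0, m2, m4, m5, m6}
E[p U ¬p]: least fixpoint, start Z0 = Sat(¬p) = {m0, m2, m4, m5, m6}, add states in Sat(p) with some successor in Z. Z1 = {m0, m2, m3, m4, m5, m6}; fixed.
Sat(E[p U ¬p]) = {m0, m2, m3, m4, m5, m6}
EF E[p U ¬p]: least fixpoint, start Z0 = {m0, m2, m3, m4, m5, m6}, add states with some successor in Z. Already a fixed point.
Sat(EF E[p U ¬p]) = {m0, m2, m3, m4, m5, m6}
|Sat(EF E[p U ¬p])| = |{m0, m2, m3, m4, m5, m6}| = 6.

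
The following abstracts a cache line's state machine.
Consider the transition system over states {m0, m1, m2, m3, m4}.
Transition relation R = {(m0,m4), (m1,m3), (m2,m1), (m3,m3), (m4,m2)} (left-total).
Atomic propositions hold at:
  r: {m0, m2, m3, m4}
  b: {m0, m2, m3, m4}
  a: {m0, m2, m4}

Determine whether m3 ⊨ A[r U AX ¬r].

Sat(¬r) = {m1}
Sat(AX ¬r) = {s : every successor in {m1}} = {m2}
A[r U AX ¬r]: least fixpoint, start Z0 = Sat(AX ¬r) = {m2}, add states in Sat(r) with every successor in Z. Z1 = {m2, m4}; Z2 = {m0, m2, m4}; fixed.
Sat(A[r U AX ¬r]) = {m0, m2, m4}
m3 ∉ Sat(A[r U AX ¬r]) = {m0, m2, m4}, so the formula does not hold at m3.

No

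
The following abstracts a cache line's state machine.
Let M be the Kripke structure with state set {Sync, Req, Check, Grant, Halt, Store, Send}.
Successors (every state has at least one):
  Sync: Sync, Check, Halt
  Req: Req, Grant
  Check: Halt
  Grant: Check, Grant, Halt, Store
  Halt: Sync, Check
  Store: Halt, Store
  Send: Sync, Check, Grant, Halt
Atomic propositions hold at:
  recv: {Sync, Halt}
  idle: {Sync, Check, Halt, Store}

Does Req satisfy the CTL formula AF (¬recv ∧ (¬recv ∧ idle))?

Sat(¬recv) = {Req, Check, Grant, Store, Send}
Sat(¬recv ∧ idle) = {Check, Store}
Sat(¬recv ∧ (¬recv ∧ idle)) = {Check, Store}
AF (¬recv ∧ (¬recv ∧ idle)): least fixpoint, start Z0 = {Check, Store}, add states with every successor in Z. Already a fixed point.
Sat(AF (¬recv ∧ (¬recv ∧ idle))) = {Check, Store}
Req ∉ Sat(AF (¬recv ∧ (¬recv ∧ idle))) = {Check, Store}, so the formula does not hold at Req.

No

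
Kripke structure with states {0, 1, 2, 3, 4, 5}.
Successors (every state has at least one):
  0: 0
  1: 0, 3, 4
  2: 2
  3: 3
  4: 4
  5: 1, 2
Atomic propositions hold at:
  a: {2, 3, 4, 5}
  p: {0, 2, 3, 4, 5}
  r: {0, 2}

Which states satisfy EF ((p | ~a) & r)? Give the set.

{0, 1, 2, 5}

Sat(~a) = {0, 1}
Sat(p | ~a) = {0, 1, 2, 3, 4, 5}
Sat((p | ~a) & r) = {0, 2}
EF ((p | ~a) & r): least fixpoint, start Z0 = {0, 2}, add states with some successor in Z. Z1 = {0, 1, 2, 5}; fixed.
Sat(EF ((p | ~a) & r)) = {0, 1, 2, 5}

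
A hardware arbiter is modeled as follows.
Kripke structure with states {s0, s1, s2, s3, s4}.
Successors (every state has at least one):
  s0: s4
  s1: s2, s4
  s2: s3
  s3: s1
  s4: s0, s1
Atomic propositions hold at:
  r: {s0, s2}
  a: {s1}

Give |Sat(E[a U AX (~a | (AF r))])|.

3

Sat(~a) = {s0, s2, s3, s4}
AF r: least fixpoint, start Z0 = {s0, s2}, add states with every successor in Z. Already a fixed point.
Sat(AF r) = {s0, s2}
Sat(~a | (AF r)) = {s0, s2, s3, s4}
Sat(AX (~a | (AF r))) = {s : every successor in {s0, s2, s3, s4}} = {s0, s1, s2}
E[a U AX (~a | (AF r))]: least fixpoint, start Z0 = Sat(AX (~a | (AF r))) = {s0, s1, s2}, add states in Sat(a) with some successor in Z. Already a fixed point.
Sat(E[a U AX (~a | (AF r))]) = {s0, s1, s2}
|Sat(E[a U AX (~a | (AF r))])| = |{s0, s1, s2}| = 3.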